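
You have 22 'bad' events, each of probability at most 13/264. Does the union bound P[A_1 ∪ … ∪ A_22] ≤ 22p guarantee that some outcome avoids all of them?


Union bound: P[∪_{i=1}^{22} A_i] ≤ Σ_i P[A_i] ≤ 22·p = 22·(13/264) = 13/12.
Numerically: 13/12 ≈ 1.08333.
Is 13/12 < 1? NO.
Since the bound 13/12 is ≥ 1, the union bound is uninformative here; it does NOT by itself certify existence.

22·p = 13/12 ≈ 1.08333; existence NOT certified by the union bound.


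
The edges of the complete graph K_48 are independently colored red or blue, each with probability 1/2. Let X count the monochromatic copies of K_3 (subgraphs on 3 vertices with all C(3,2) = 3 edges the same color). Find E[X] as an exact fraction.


Let X = Σ_S X_S over the C(48, 3) = 17296 subsets S of size 3, where X_S = 1 if the K_3 on S is monochromatic.
For a fixed S, the K_3 on S has C(3, 2) = 3 edges. P[all 3 edges red] = (1/2)^3, and likewise for blue, so P[monochromatic] = 2·(1/2)^3 = 2^{1 − 3} = 1/4.
Summing: E[X] = C(48, 3) · 2^{1 − 3} = 17296 · 1/4 = 4324.
Numerically: E[X] ≈ 4324.00000.

E[X] = C(48,3)·2^(1−C(3,2)) = 4324 ≈ 4324.00000.


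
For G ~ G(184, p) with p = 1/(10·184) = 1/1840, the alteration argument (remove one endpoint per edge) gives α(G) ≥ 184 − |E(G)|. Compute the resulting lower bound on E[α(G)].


E[|E(G)|] = C(184, 2)·p = 16836 · (1/1840) = 183/20.
E[α(G)] ≥ n − E[|E(G)|] = 184 − 183/20 = 3497/20.
Numerically: ≈ 174.850000.
(This is only a lower bound; the true E[α(G)] may be larger.)

E[α(G)] ≥ 3497/20 ≈ 174.850000.


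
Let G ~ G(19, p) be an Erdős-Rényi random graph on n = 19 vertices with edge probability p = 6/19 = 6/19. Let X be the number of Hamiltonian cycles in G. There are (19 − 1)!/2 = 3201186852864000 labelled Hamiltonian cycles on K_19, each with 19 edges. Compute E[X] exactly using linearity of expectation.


K_19 has (19 − 1)!/2 = 3201186852864000 labelled Hamiltonian cycles.
For each such Hamiltonian cycle H, let X_H = 1 if all 19 edges of H are present in G. Then P[X_H = 1] = p^{19} = (6/19)^{19} = 609359740010496/1978419655660313589123979.
By linearity: E[X] = Σ_H E[X_H] = 3201186852864000 · p^{19} = 3201186852864000 · 609359740010496/1978419655660313589123979 = 1950674388386224952567660544000/1978419655660313589123979.
Numerically: E[X] ≈ 9.8598e+05.

E[X] = 3201186852864000 · (6/19)^{19} = 1950674388386224952567660544000/1978419655660313589123979 ≈ 9.8598e+05.


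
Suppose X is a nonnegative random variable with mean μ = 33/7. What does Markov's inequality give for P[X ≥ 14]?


μ = E[X] = 33/7, a = 14.
Markov: P[X ≥ 14] ≤ μ/a = (33/7)/14 = 33/98.
Numerically: ≈ 0.337.
(Since a = 14 > μ = 4.714, the bound 33/98 is < 1 and informative.)

P[X ≥ 14] ≤ 33/98 ≈ 0.337.


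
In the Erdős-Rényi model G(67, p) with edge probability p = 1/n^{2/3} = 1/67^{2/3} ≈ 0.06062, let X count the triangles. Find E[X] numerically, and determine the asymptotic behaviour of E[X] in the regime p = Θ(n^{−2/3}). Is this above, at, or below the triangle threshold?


Number of potential triangles: C(67, 3) = 47905.
Each occurs with probability p³ ≈ (0.06062)³ ≈ 2.2276676e-04.
By linearity: E[X] = C(67, 3)·p³ ≈ 47905 · 2.2276676e-04 ≈ 10.67164.
Since α = 2/3 < 1, p = c/n^{2/3} ≫ 1/n is above the triangle threshold p ~ 1/n. Asymptotically E[X] ~ (c³/6)·n^{3(1−α)} = (1³/6)·n^{1} → ∞; triangles are abundant w.h.p.

E[X] ≈ 10.67164; in regime p = Θ(1/n^{2/3}) E[X] diverges (above the triangle threshold p ~ 1/n).


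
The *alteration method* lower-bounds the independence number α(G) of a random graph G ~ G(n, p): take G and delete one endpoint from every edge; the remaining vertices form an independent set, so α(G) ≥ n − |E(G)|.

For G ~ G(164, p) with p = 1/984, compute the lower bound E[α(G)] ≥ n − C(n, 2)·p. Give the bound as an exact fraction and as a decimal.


E[|E(G)|] = C(164, 2)·p = 13366 · (1/984) = 163/12.
E[α(G)] ≥ n − E[|E(G)|] = 164 − 163/12 = 1805/12.
Numerically: ≈ 150.417.
(This is only a lower bound; the true E[α(G)] may be larger.)

E[α(G)] ≥ 1805/12 ≈ 150.417.


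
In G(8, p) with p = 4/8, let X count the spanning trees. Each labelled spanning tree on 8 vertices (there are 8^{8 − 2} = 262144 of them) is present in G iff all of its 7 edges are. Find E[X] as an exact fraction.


K_8 has 8^{8 − 2} = 262144 labelled spanning trees.
For each such spanning tree H, let X_H = 1 if all 7 edges of H are present in G. Then P[X_H = 1] = p^{7} = (1/2)^{7} = 1/128.
By linearity: E[X] = Σ_H E[X_H] = 262144 · p^{7} = 262144 · 1/128 = 2048.
Numerically: E[X] ≈ 2048.

E[X] = 262144 · (1/2)^{7} = 2048 ≈ 2048.


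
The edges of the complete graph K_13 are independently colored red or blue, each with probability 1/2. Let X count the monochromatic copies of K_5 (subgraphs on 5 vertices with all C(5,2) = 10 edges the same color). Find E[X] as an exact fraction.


Let X = Σ_S X_S over the C(13, 5) = 1287 subsets S of size 5, where X_S = 1 if the K_5 on S is monochromatic.
For a fixed S, the K_5 on S has C(5, 2) = 10 edges. P[all 10 edges red] = (1/2)^10, and likewise for blue, so P[monochromatic] = 2·(1/2)^10 = 2^{1 − 10} = 1/512.
By linearity: E[X] = C(13, 5) · 2^{1 − 10} = 1287 · 1/512 = 1287/512.
Numerically: E[X] ≈ 2.5137.

E[X] = C(13,5)·2^(1−C(5,2)) = 1287/512 ≈ 2.5137.


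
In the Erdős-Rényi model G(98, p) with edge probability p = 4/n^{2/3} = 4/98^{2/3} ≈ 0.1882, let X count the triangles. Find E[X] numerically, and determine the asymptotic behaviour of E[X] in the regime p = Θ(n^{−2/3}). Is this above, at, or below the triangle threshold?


Number of potential triangles: C(98, 3) = 152096.
Each occurs with probability p³ ≈ (0.1882)³ ≈ 6.663890e-03.
By linearity: E[X] = C(98, 3)·p³ ≈ 152096 · 6.663890e-03 ≈ 1013.5510.
Since α = 2/3 < 1, p = c/n^{2/3} ≫ 1/n is above the triangle threshold p ~ 1/n. Asymptotically E[X] ~ (c³/6)·n^{3(1−α)} = (4³/6)·n^{1} → ∞; triangles are abundant w.h.p.

E[X] ≈ 1013.5510; in regime p = Θ(1/n^{2/3}) E[X] diverges (above the triangle threshold p ~ 1/n).


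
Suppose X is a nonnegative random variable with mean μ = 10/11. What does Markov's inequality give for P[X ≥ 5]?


μ = E[X] = 10/11, a = 5.
Markov: P[X ≥ 5] ≤ μ/a = (10/11)/5 = 2/11.
Numerically: ≈ 0.181818.
(Since a = 5 > μ = 0.909091, the bound 2/11 is < 1 and informative.)

P[X ≥ 5] ≤ 2/11 ≈ 0.181818.


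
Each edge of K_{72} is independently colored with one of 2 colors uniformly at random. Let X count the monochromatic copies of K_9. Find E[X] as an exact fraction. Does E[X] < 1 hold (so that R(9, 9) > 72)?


E[X] = C(72, 9) · 2^{1 − 36} = 85113005120 · 2^{−35} = 85113005120/34359738368.
As a reduced fraction: E[X] = 1329890705/536870912 ≈ 2.477.
Is E[X] < 1? NO.
Since E[X] ≥ 1, the first-moment bound is inconclusive at n = 72; it does NOT by itself certify R(9, 9) > 72.

E[X] = 1329890705/536870912 ≈ 2.477; E[X] ≥ 1; first-moment method inconclusive here.


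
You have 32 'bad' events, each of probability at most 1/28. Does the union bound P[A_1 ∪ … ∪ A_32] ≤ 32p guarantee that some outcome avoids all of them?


Union bound: P[∪_{i=1}^{32} A_i] ≤ Σ_i P[A_i] ≤ 32·p = 32·(1/28) = 8/7.
Numerically: 8/7 ≈ 1.143.
Is 8/7 < 1? NO.
Since the bound 8/7 is ≥ 1, the union bound is uninformative here; it does NOT by itself certify existence.

32·p = 8/7 ≈ 1.143; existence NOT certified by the union bound.


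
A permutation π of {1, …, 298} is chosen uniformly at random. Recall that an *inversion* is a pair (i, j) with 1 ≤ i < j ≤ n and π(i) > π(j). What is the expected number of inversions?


Write X = Σ X_I over the C(298, 2) = 44253 pairs i < j, with X_I the indicator of one inversion.
There are 44253 indicators.
For each fixed pair i < j, the values π(i) and π(j) are two distinct elements of {1, …, 298} in uniformly random order; by symmetry P[π(i) > π(j)] = 1/2.
By linearity: E[X] = 44253 · (1/2) = C(298, 2) · (1/2) = 44253/2 = 44253/2 ≈ 22126.50000.

E[X] = 44253/2 = 22126.50000.


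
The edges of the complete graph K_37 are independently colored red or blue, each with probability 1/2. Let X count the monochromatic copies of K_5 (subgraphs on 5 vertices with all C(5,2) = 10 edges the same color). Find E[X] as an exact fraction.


Let X = Σ_S X_S over the C(37, 5) = 435897 subsets S of size 5, where X_S = 1 if the K_5 on S is monochromatic.
For a fixed S, the K_5 on S has C(5, 2) = 10 edges. P[all 10 edges red] = (1/2)^10, and likewise for blue, so P[monochromatic] = 2·(1/2)^10 = 2^{1 − 10} = 1/512.
By linearity of expectation: E[X] = C(37, 5) · 2^{1 − 10} = 435897 · 1/512 = 435897/512.
Numerically: E[X] ≈ 851.3613.

E[X] = C(37,5)·2^(1−C(5,2)) = 435897/512 ≈ 851.3613.


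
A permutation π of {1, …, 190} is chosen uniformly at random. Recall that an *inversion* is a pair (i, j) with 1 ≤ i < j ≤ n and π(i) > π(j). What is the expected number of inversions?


Write X = Σ X_I over the C(190, 2) = 17955 pairs i < j, with X_I the indicator of one inversion.
There are 17955 indicators.
For each fixed pair i < j, the values π(i) and π(j) are two distinct elements of {1, …, 190} in uniformly random order; by symmetry P[π(i) > π(j)] = 1/2.
By linearity: E[X] = 17955 · (1/2) = C(190, 2) · (1/2) = 17955/2 = 17955/2 ≈ 8977.500.

E[X] = 17955/2 = 8977.500.


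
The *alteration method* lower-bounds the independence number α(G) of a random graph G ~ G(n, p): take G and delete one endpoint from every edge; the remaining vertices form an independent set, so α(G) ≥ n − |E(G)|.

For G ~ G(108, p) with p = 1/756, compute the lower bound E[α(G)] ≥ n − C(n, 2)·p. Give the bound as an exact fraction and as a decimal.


E[|E(G)|] = C(108, 2)·p = 5778 · (1/756) = 107/14.
E[α(G)] ≥ n − E[|E(G)|] = 108 − 107/14 = 1405/14.
Numerically: ≈ 100.3571.
(This is only a lower bound; the true E[α(G)] may be larger.)

E[α(G)] ≥ 1405/14 ≈ 100.3571.


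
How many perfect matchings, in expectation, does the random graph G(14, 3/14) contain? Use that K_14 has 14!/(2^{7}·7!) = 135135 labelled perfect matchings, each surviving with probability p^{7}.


K_14 has 14!/(2^{7}·7!) = 135135 labelled perfect matchings.
For each such perfect matching H, let X_H = 1 if all 7 edges of H are present in G. Then P[X_H = 1] = p^{7} = (3/14)^{7} = 2187/105413504.
By linearity: E[X] = Σ_H E[X_H] = 135135 · p^{7} = 135135 · 2187/105413504 = 42220035/15059072.
Numerically: E[X] ≈ 2.8.

E[X] = 135135 · (3/14)^{7} = 42220035/15059072 ≈ 2.8.


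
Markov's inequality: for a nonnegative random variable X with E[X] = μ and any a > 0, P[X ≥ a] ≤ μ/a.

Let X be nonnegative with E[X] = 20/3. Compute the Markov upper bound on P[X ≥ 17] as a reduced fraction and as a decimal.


μ = E[X] = 20/3, a = 17.
Markov: P[X ≥ 17] ≤ μ/a = (20/3)/17 = 20/51.
Numerically: ≈ 0.392157.
(Since a = 17 > μ = 6.666667, the bound 20/51 is < 1 and informative.)

P[X ≥ 17] ≤ 20/51 ≈ 0.392157.


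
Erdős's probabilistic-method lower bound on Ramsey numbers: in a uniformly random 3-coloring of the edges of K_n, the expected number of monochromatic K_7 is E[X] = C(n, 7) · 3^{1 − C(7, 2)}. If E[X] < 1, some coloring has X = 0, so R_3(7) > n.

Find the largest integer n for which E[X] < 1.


We need C(n, 7) · 3^{1 − 21} < 1, i.e. C(n, 7) < 3^{21 − 1} = 3486784401.
Check values of n near the boundary:
  n = 80: C(80, 7) = 3176716400; 3176716400 < 3486784401? YES
  n = 81: C(81, 7) = 3477216600; 3477216600 < 3486784401? YES
  n = 82: C(82, 7) = 3801756816; 3801756816 < 3486784401? NO
  n = 83: C(83, 7) = 4151918628; 4151918628 < 3486784401? NO
The largest n with C(n, 7) < 3486784401 is n = 81 (where E[X] = 42928600/43046721 ≈ 0.9972560). Hence R_3(7) > 81, i.e. R_3(7) ≥ 82.

Largest n = 81; hence R_3(7) > 81.


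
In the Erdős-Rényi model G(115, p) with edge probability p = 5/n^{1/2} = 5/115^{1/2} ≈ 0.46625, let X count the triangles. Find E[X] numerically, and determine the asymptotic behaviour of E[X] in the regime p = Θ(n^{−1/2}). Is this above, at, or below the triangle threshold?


Number of potential triangles: C(115, 3) = 246905.
Each occurs with probability p³ ≈ (0.46625)³ ≈ 1.0135922e-01.
By linearity: E[X] = C(115, 3)·p³ ≈ 246905 · 1.0135922e-01 ≈ 25026.09779.
Since α = 1/2 < 1, p = c/n^{1/2} ≫ 1/n is above the triangle threshold p ~ 1/n. Asymptotically E[X] ~ (c³/6)·n^{3(1−α)} = (5³/6)·n^{1.5} → ∞; triangles are abundant w.h.p.

E[X] ≈ 25026.09779; in regime p = Θ(1/n^{1/2}) E[X] diverges (above the triangle threshold p ~ 1/n).


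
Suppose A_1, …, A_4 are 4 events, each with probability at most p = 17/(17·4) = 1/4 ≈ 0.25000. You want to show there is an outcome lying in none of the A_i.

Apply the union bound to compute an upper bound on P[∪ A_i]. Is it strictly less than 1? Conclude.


Union bound: P[∪_{i=1}^{4} A_i] ≤ Σ_i P[A_i] ≤ 4·p = 4·(1/4) = 1.
Numerically: 1 ≈ 1.00000.
Is 1 < 1? NO.
Since the bound 1 is ≥ 1, the union bound is uninformative here; it does NOT by itself certify existence.

4·p = 1 ≈ 1.00000; existence NOT certified by the union bound.


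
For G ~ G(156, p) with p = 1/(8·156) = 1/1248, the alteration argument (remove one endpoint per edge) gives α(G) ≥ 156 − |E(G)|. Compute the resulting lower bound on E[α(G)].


E[|E(G)|] = C(156, 2)·p = 12090 · (1/1248) = 155/16.
E[α(G)] ≥ n − E[|E(G)|] = 156 − 155/16 = 2341/16.
Numerically: ≈ 146.31250.
(This is only a lower bound; the true E[α(G)] may be larger.)

E[α(G)] ≥ 2341/16 ≈ 146.31250.


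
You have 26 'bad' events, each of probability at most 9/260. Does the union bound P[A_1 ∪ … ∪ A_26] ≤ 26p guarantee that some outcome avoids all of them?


Union bound: P[∪_{i=1}^{26} A_i] ≤ Σ_i P[A_i] ≤ 26·p = 26·(9/260) = 9/10.
Numerically: 9/10 ≈ 0.90000.
Is 9/10 < 1? YES.
Since P[∪ A_i] ≤ 9/10 < 1, the complement has P[∩ A_i^c] ≥ 1 − 9/10 = 1/10 > 0, so some outcome avoids every A_i.

26·p = 9/10 ≈ 0.90000; existence CERTIFIED by the union bound.


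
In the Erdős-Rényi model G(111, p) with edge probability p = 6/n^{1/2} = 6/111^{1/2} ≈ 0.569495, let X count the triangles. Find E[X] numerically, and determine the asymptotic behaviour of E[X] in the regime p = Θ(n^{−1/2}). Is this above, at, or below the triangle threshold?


Number of potential triangles: C(111, 3) = 221815.
Each occurs with probability p³ ≈ (0.569495)³ ≈ 1.84701015e-01.
By linearity: E[X] = C(111, 3)·p³ ≈ 221815 · 1.84701015e-01 ≈ 40969.455729.
Since α = 1/2 < 1, p = c/n^{1/2} ≫ 1/n is above the triangle threshold p ~ 1/n. Asymptotically E[X] ~ (c³/6)·n^{3(1−α)} = (6³/6)·n^{1.5} → ∞; triangles are abundant w.h.p.

E[X] ≈ 40969.455729; in regime p = Θ(1/n^{1/2}) E[X] diverges (above the triangle threshold p ~ 1/n).


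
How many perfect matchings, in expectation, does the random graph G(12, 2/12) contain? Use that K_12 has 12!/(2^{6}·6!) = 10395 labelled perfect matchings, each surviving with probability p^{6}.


K_12 has 12!/(2^{6}·6!) = 10395 labelled perfect matchings.
For each such perfect matching H, let X_H = 1 if all 6 edges of H are present in G. Then P[X_H = 1] = p^{6} = (1/6)^{6} = 1/46656.
By linearity: E[X] = Σ_H E[X_H] = 10395 · p^{6} = 10395 · 1/46656 = 385/1728.
Numerically: E[X] ≈ 0.2228.

E[X] = 10395 · (1/6)^{6} = 385/1728 ≈ 0.2228.


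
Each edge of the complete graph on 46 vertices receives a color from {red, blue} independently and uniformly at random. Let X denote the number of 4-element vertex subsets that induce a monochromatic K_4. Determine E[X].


Let X = Σ_S X_S over the C(46, 4) = 163185 subsets S of size 4, where X_S = 1 if the K_4 on S is monochromatic.
For a fixed S, the K_4 on S has C(4, 2) = 6 edges. P[all 6 edges red] = (1/2)^6, and likewise for blue, so P[monochromatic] = 2·(1/2)^6 = 2^{1 − 6} = 1/32.
By linearity: E[X] = C(46, 4) · 2^{1 − 6} = 163185 · 1/32 = 163185/32.
Numerically: E[X] ≈ 5099.5312.

E[X] = C(46,4)·2^(1−C(4,2)) = 163185/32 ≈ 5099.5312.


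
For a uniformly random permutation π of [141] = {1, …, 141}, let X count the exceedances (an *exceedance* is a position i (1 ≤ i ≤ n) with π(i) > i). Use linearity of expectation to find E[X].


Write X = Σ_{i=1}^{141} X_i, where X_i = 1_{π(i) > i}.
For each fixed i, π(i) is uniform over {1, …, 141} (marginal of a uniform permutation), so P[π(i) > i] = (n − i)/n. Summing: Σ_{i=1}^{141} (n − i)/n = (0 + 1 + … + 140)/141 = 141(141 − 1)/(2·141) = (141 − 1)/2.
Hence E[X] = Σ_{i=1}^{141} (141 − i)/141 = 70 ≈ 70.00000.

E[X] = 70 = 70.00000.


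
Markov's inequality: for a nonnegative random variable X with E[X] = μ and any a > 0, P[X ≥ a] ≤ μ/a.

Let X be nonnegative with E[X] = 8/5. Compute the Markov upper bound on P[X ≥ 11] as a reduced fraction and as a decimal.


μ = E[X] = 8/5, a = 11.
Markov: P[X ≥ 11] ≤ μ/a = (8/5)/11 = 8/55.
Numerically: ≈ 0.145455.
(Since a = 11 > μ = 1.600000, the bound 8/55 is < 1 and informative.)

P[X ≥ 11] ≤ 8/55 ≈ 0.145455.


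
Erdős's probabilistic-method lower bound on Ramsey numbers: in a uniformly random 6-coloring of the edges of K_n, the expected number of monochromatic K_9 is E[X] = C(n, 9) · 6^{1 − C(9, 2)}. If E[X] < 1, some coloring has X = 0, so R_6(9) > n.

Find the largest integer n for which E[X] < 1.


We need C(n, 9) · 6^{1 − 36} < 1, i.e. C(n, 9) < 6^{36 − 1} = 1719070799748422591028658176.
Check values of n near the boundary:
  n = 4402: C(4402, 9) = 1696419745356657449393393700; 1696419745356657449393393700 < 1719070799748422591028658176? YES
  n = 4403: C(4403, 9) = 1699894433046281918452233150; 1699894433046281918452233150 < 1719070799748422591028658176? YES
  n = 4404: C(4404, 9) = 1703375445537161676647015880; 1703375445537161676647015880 < 1719070799748422591028658176? YES
  n = 4405: C(4405, 9) = 1706862792900636302463627150; 1706862792900636302463627150 < 1719070799748422591028658176? YES
  n = 4406: C(4406, 9) = 1710356485221788389505285700; 1710356485221788389505285700 < 1719070799748422591028658176? YES
  n = 4407: C(4407, 9) = 1713856532599459170657070050; 1713856532599459170657070050 < 1719070799748422591028658176? YES
  n = 4408: C(4408, 9) = 1717362945146264156457459600; 1717362945146264156457459600 < 1719070799748422591028658176? YES
  n = 4409: C(4409, 9) = 1720875732988608787686577131; 1720875732988608787686577131 < 1719070799748422591028658176? NO
  n = 4410: C(4410, 9) = 1724394906266704102180823710; 1724394906266704102180823710 < 1719070799748422591028658176? NO
The largest n with C(n, 9) < 1719070799748422591028658176 is n = 4408 (where E[X] = 35778394690547169926197075/35813974994758803979763712 ≈ 0.9990). Hence R_6(9) > 4408, i.e. R_6(9) ≥ 4409.

Largest n = 4408; hence R_6(9) > 4408.


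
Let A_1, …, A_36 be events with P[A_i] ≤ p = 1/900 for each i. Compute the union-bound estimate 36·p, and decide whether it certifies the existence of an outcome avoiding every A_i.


Union bound: P[∪_{i=1}^{36} A_i] ≤ Σ_i P[A_i] ≤ 36·p = 36·(1/900) = 1/25.
Numerically: 1/25 ≈ 0.0400000.
Is 1/25 < 1? YES.
Since P[∪ A_i] ≤ 1/25 < 1, the complement has P[∩ A_i^c] ≥ 1 − 1/25 = 24/25 > 0, so some outcome avoids every A_i.

36·p = 1/25 ≈ 0.0400000; existence CERTIFIED by the union bound.


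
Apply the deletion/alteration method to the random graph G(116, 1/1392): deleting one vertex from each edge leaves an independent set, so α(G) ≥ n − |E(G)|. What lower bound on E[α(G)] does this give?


E[|E(G)|] = C(116, 2)·p = 6670 · (1/1392) = 115/24.
E[α(G)] ≥ n − E[|E(G)|] = 116 − 115/24 = 2669/24.
Numerically: ≈ 111.2083.
(This is only a lower bound; the true E[α(G)] may be larger.)

E[α(G)] ≥ 2669/24 ≈ 111.2083.


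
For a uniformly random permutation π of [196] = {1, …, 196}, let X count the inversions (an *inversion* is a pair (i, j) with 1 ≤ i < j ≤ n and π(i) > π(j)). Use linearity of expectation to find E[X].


Write X = Σ X_I over the C(196, 2) = 19110 pairs i < j, with X_I the indicator of one inversion.
There are 19110 indicators.
For each fixed pair i < j, the values π(i) and π(j) are two distinct elements of {1, …, 196} in uniformly random order; by symmetry P[π(i) > π(j)] = 1/2.
By linearity: E[X] = 19110 · (1/2) = C(196, 2) · (1/2) = 19110/2 = 9555 ≈ 9555.00000.

E[X] = 9555 = 9555.00000.


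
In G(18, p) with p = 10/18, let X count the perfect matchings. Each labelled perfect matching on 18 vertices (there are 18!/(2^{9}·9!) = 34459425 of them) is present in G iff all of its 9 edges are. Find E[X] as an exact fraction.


K_18 has 18!/(2^{9}·9!) = 34459425 labelled perfect matchings.
For each such perfect matching H, let X_H = 1 if all 9 edges of H are present in G. Then P[X_H = 1] = p^{9} = (5/9)^{9} = 1953125/387420489.
By linearity of expectation: E[X] = Σ_H E[X_H] = 34459425 · p^{9} = 34459425 · 1953125/387420489 = 830908203125/4782969.
Numerically: E[X] ≈ 1.7372e+05.

E[X] = 34459425 · (5/9)^{9} = 830908203125/4782969 ≈ 1.7372e+05.


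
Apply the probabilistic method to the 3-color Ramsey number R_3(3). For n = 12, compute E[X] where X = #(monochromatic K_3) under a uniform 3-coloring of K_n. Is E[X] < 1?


E[X] = C(12, 3) · 3^{1 − 3} = 220 · 3^{−2} = 220/9.
As a reduced fraction: E[X] = 220/9 ≈ 24.444444.
Is E[X] < 1? NO.
Since E[X] ≥ 1, the first-moment bound is inconclusive at n = 12; it does NOT by itself certify R_3(3) > 12.

E[X] = 220/9 ≈ 24.444444; E[X] ≥ 1; first-moment method inconclusive here.


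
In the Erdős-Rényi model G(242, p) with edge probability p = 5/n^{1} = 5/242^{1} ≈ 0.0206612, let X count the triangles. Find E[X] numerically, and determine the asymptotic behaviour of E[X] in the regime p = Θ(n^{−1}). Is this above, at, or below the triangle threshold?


Number of potential triangles: C(242, 3) = 2332880.
Each occurs with probability p³ ≈ (0.0206612)³ ≈ 8.81990516e-06.
By linearity: E[X] = C(242, 3)·p³ ≈ 2332880 · 8.81990516e-06 ≈ 20.575780.
Here α = 1, so p = 5/n is exactly at the triangle threshold p ~ 1/n. Asymptotically E[X] → c³/6 = 5³/6 = 125/6 ≈ 20.833333, a bounded constant. In this regime the triangle count is asymptotically Poisson(c³/6).

E[X] ≈ 20.575780; in regime p = Θ(1/n^{1}) E[X] stays bounded (at the triangle threshold p ~ 1/n).


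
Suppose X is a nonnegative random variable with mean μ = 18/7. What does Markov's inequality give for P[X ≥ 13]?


μ = E[X] = 18/7, a = 13.
Markov: P[X ≥ 13] ≤ μ/a = (18/7)/13 = 18/91.
Numerically: ≈ 0.198.
(Since a = 13 > μ = 2.571, the bound 18/91 is < 1 and informative.)

P[X ≥ 13] ≤ 18/91 ≈ 0.198.


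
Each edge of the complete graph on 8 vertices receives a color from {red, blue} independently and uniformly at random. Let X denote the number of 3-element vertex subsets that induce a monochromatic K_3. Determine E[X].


Let X = Σ_S X_S over the C(8, 3) = 56 subsets S of size 3, where X_S = 1 if the K_3 on S is monochromatic.
For a fixed S, the K_3 on S has C(3, 2) = 3 edges. P[all 3 edges red] = (1/2)^3, and likewise for blue, so P[monochromatic] = 2·(1/2)^3 = 2^{1 − 3} = 1/4.
By linearity of expectation: E[X] = C(8, 3) · 2^{1 − 3} = 56 · 1/4 = 14.
Numerically: E[X] ≈ 14.0000.

E[X] = C(8,3)·2^(1−C(3,2)) = 14 ≈ 14.0000.


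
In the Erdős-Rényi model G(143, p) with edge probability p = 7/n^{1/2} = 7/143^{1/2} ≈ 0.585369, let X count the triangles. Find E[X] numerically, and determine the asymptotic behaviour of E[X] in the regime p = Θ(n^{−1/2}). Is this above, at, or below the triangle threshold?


Number of potential triangles: C(143, 3) = 477191.
Each occurs with probability p³ ≈ (0.585369)³ ≈ 2.00581125e-01.
By linearity: E[X] = C(143, 3)·p³ ≈ 477191 · 2.00581125e-01 ≈ 95715.507848.
Since α = 1/2 < 1, p = c/n^{1/2} ≫ 1/n is above the triangle threshold p ~ 1/n. Asymptotically E[X] ~ (c³/6)·n^{3(1−α)} = (7³/6)·n^{1.5} → ∞; triangles are abundant w.h.p.

E[X] ≈ 95715.507848; in regime p = Θ(1/n^{1/2}) E[X] diverges (above the triangle threshold p ~ 1/n).


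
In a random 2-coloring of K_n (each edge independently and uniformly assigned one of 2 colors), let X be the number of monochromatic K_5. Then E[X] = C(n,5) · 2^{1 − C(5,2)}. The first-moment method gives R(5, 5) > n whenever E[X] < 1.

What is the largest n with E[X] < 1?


We need C(n, 5) · 2^{1 − 10} < 1, i.e. C(n, 5) < 2^{10 − 1} = 512.
Check values of n near the boundary:
  n = 9: C(9, 5) = 126; 126 < 512? YES
  n = 10: C(10, 5) = 252; 252 < 512? YES
  n = 11: C(11, 5) = 462; 462 < 512? YES
  n = 12: C(12, 5) = 792; 792 < 512? NO
The largest n with C(n, 5) < 512 is n = 11 (where E[X] = 231/256 ≈ 0.902344). Hence R(5, 5) > 11, i.e. R(5, 5) ≥ 12.

Largest n = 11; hence R(5, 5) > 11.


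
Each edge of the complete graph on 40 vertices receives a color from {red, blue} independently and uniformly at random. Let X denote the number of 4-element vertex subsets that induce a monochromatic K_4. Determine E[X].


Let X = Σ_S X_S over the C(40, 4) = 91390 subsets S of size 4, where X_S = 1 if the K_4 on S is monochromatic.
For a fixed S, the K_4 on S has C(4, 2) = 6 edges. P[all 6 edges red] = (1/2)^6, and likewise for blue, so P[monochromatic] = 2·(1/2)^6 = 2^{1 − 6} = 1/32.
By linearity of expectation: E[X] = C(40, 4) · 2^{1 − 6} = 91390 · 1/32 = 45695/16.
Numerically: E[X] ≈ 2855.9375.

E[X] = C(40,4)·2^(1−C(4,2)) = 45695/16 ≈ 2855.9375.


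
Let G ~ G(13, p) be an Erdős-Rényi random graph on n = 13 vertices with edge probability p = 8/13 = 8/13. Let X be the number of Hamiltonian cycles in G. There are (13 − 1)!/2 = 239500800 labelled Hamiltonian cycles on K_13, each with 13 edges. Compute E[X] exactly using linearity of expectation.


K_13 has (13 − 1)!/2 = 239500800 labelled Hamiltonian cycles.
For each such Hamiltonian cycle H, let X_H = 1 if all 13 edges of H are present in G. Then P[X_H = 1] = p^{13} = (8/13)^{13} = 549755813888/302875106592253.
Summing the indicators: E[X] = Σ_H E[X_H] = 239500800 · p^{13} = 239500800 · 549755813888/302875106592253 = 131666957230827110400/302875106592253.
Numerically: E[X] ≈ 4.3472e+05.

E[X] = 239500800 · (8/13)^{13} = 131666957230827110400/302875106592253 ≈ 4.3472e+05.


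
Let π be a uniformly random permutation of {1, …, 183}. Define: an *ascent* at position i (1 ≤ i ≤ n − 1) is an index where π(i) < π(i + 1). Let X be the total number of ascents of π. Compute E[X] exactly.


Write X = Σ X_I over i = 1, …, 182, with X_I the indicator of one ascent.
There are 182 indicators.
For each fixed i, the pair (π(i), π(i+1)) is a uniformly random ordered pair of distinct values from {1, …, 183}; by symmetry P[π(i) < π(i+1)] = 1/2.
By linearity: E[X] = 182 · (1/2) = (183 − 1) · (1/2) = 91 ≈ 91.000.

E[X] = 91 = 91.000.


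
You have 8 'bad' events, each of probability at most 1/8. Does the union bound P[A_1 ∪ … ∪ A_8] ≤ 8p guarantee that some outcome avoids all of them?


Union bound: P[∪_{i=1}^{8} A_i] ≤ Σ_i P[A_i] ≤ 8·p = 8·(1/8) = 1.
Numerically: 1 ≈ 1.000000.
Is 1 < 1? NO.
Since the bound 1 is ≥ 1, the union bound is uninformative here; it does NOT by itself certify existence.

8·p = 1 ≈ 1.000000; existence NOT certified by the union bound.


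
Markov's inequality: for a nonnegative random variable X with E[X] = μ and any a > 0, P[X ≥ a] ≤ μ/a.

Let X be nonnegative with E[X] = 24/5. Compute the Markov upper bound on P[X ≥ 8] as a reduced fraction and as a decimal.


μ = E[X] = 24/5, a = 8.
Markov: P[X ≥ 8] ≤ μ/a = (24/5)/8 = 3/5.
Numerically: ≈ 0.600.
(Since a = 8 > μ = 4.800, the bound 3/5 is < 1 and informative.)

P[X ≥ 8] ≤ 3/5 ≈ 0.600.


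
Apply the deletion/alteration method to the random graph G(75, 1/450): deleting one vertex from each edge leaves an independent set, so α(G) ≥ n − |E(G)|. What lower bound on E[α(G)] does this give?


E[|E(G)|] = C(75, 2)·p = 2775 · (1/450) = 37/6.
E[α(G)] ≥ n − E[|E(G)|] = 75 − 37/6 = 413/6.
Numerically: ≈ 68.833.
(This is only a lower bound; the true E[α(G)] may be larger.)

E[α(G)] ≥ 413/6 ≈ 68.833.


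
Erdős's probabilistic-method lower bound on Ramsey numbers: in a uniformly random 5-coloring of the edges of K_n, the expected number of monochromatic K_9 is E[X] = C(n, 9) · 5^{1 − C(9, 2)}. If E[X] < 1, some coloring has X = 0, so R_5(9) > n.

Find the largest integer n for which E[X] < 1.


We need C(n, 9) · 5^{1 − 36} < 1, i.e. C(n, 9) < 5^{36 − 1} = 2910383045673370361328125.
Check values of n near the boundary:
  n = 2165: C(2165, 9) = 2832220612024886803272630; 2832220612024886803272630 < 2910383045673370361328125? YES
  n = 2166: C(2166, 9) = 2844037944203015677277940; 2844037944203015677277940 < 2910383045673370361328125? YES
  n = 2167: C(2167, 9) = 2855899084841489792706810; 2855899084841489792706810 < 2910383045673370361328125? YES
  n = 2168: C(2168, 9) = 2867804175977929537095120; 2867804175977929537095120 < 2910383045673370361328125? YES
  n = 2169: C(2169, 9) = 2879753360044504243499683; 2879753360044504243499683 < 2910383045673370361328125? YES
  n = 2170: C(2170, 9) = 2891746779868845075610510; 2891746779868845075610510 < 2910383045673370361328125? YES
  n = 2171: C(2171, 9) = 2903784578674959601827205; 2903784578674959601827205 < 2910383045673370361328125? YES
  n = 2172: C(2172, 9) = 2915866900084148060642020; 2915866900084148060642020 < 2910383045673370361328125? NO
  n = 2173: C(2173, 9) = 2927993888115921319674265; 2927993888115921319674265 < 2910383045673370361328125? NO
The largest n with C(n, 9) < 2910383045673370361328125 is n = 2171 (where E[X] = 580756915734991920365441/582076609134674072265625 ≈ 0.9977). Hence R_5(9) > 2171, i.e. R_5(9) ≥ 2172.

Largest n = 2171; hence R_5(9) > 2171.


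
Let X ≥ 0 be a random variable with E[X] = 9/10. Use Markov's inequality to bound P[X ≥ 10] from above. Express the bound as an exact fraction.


μ = E[X] = 9/10, a = 10.
Markov: P[X ≥ 10] ≤ μ/a = (9/10)/10 = 9/100.
Numerically: ≈ 0.0900.
(Since a = 10 > μ = 0.9000, the bound 9/100 is < 1 and informative.)

P[X ≥ 10] ≤ 9/100 ≈ 0.0900.


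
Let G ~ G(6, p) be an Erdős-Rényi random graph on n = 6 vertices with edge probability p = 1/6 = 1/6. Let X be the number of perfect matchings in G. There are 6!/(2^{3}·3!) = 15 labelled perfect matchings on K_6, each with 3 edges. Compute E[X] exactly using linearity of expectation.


K_6 has 6!/(2^{3}·3!) = 15 labelled perfect matchings.
For each such perfect matching H, let X_H = 1 if all 3 edges of H are present in G. Then P[X_H = 1] = p^{3} = (1/6)^{3} = 1/216.
By linearity of expectation: E[X] = Σ_H E[X_H] = 15 · p^{3} = 15 · 1/216 = 5/72.
Numerically: E[X] ≈ 0.0694.

E[X] = 15 · (1/6)^{3} = 5/72 ≈ 0.0694.


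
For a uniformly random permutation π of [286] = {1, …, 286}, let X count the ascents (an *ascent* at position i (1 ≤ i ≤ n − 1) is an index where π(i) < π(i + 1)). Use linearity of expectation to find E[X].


Write X = Σ X_I over i = 1, …, 285, with X_I the indicator of one ascent.
There are 285 indicators.
For each fixed i, the pair (π(i), π(i+1)) is a uniformly random ordered pair of distinct values from {1, …, 286}; by symmetry P[π(i) < π(i+1)] = 1/2.
By linearity: E[X] = 285 · (1/2) = (286 − 1) · (1/2) = 285/2 ≈ 142.5000.

E[X] = 285/2 = 142.5000.


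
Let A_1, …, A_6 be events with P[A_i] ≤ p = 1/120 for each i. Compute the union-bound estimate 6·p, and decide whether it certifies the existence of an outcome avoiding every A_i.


Union bound: P[∪_{i=1}^{6} A_i] ≤ Σ_i P[A_i] ≤ 6·p = 6·(1/120) = 1/20.
Numerically: 1/20 ≈ 0.0500.
Is 1/20 < 1? YES.
Since P[∪ A_i] ≤ 1/20 < 1, the complement has P[∩ A_i^c] ≥ 1 − 1/20 = 19/20 > 0, so some outcome avoids every A_i.

6·p = 1/20 ≈ 0.0500; existence CERTIFIED by the union bound.


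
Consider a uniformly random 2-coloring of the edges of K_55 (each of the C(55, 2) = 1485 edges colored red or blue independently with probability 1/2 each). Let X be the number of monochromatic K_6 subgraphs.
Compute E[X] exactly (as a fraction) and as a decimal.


Let X = Σ_S X_S over the C(55, 6) = 28989675 subsets S of size 6, where X_S = 1 if the K_6 on S is monochromatic.
For a fixed S, the K_6 on S has C(6, 2) = 15 edges. P[all 15 edges red] = (1/2)^15, and likewise for blue, so P[monochromatic] = 2·(1/2)^15 = 2^{1 − 15} = 1/16384.
By linearity: E[X] = C(55, 6) · 2^{1 − 15} = 28989675 · 1/16384 = 28989675/16384.
Numerically: E[X] ≈ 1769.389.

E[X] = C(55,6)·2^(1−C(6,2)) = 28989675/16384 ≈ 1769.389.


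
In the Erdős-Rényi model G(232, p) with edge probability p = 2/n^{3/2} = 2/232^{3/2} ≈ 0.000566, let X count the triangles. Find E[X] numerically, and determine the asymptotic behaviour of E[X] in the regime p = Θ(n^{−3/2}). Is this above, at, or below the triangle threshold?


Number of potential triangles: C(232, 3) = 2054360.
Each occurs with probability p³ ≈ (0.000566)³ ≈ 1.81298e-10.
By linearity: E[X] = C(232, 3)·p³ ≈ 2054360 · 1.81298e-10 ≈ 0.000.
Since α = 3/2 > 1, p = c/n^{3/2} = o(1/n) is below the triangle threshold p ~ 1/n. Asymptotically E[X] ~ (c³/6)·n^{3(1−α)} = (2³/6)·n^{-1.5} → 0, so by Markov's inequality G has no triangles w.h.p.

E[X] ≈ 0.000; in regime p = Θ(1/n^{3/2}) E[X] tends to 0 (below the triangle threshold p ~ 1/n).


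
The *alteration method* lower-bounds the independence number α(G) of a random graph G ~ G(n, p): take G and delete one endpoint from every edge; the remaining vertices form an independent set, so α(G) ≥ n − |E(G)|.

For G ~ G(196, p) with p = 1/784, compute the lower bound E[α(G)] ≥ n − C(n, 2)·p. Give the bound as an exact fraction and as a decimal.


E[|E(G)|] = C(196, 2)·p = 19110 · (1/784) = 195/8.
E[α(G)] ≥ n − E[|E(G)|] = 196 − 195/8 = 1373/8.
Numerically: ≈ 171.62500.
(This is only a lower bound; the true E[α(G)] may be larger.)

E[α(G)] ≥ 1373/8 ≈ 171.62500.


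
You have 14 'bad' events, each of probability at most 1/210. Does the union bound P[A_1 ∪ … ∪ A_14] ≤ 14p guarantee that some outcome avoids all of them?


Union bound: P[∪_{i=1}^{14} A_i] ≤ Σ_i P[A_i] ≤ 14·p = 14·(1/210) = 1/15.
Numerically: 1/15 ≈ 0.0666667.
Is 1/15 < 1? YES.
Since P[∪ A_i] ≤ 1/15 < 1, the complement has P[∩ A_i^c] ≥ 1 − 1/15 = 14/15 > 0, so some outcome avoids every A_i.

14·p = 1/15 ≈ 0.0666667; existence CERTIFIED by the union bound.


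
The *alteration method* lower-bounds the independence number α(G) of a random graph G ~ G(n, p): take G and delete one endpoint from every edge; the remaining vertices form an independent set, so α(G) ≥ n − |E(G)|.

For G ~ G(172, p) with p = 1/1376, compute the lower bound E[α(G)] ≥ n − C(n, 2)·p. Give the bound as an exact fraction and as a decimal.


E[|E(G)|] = C(172, 2)·p = 14706 · (1/1376) = 171/16.
E[α(G)] ≥ n − E[|E(G)|] = 172 − 171/16 = 2581/16.
Numerically: ≈ 161.312500.
(This is only a lower bound; the true E[α(G)] may be larger.)

E[α(G)] ≥ 2581/16 ≈ 161.312500.


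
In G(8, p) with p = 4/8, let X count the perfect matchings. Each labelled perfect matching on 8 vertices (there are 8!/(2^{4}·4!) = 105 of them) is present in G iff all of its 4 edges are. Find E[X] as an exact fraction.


K_8 has 8!/(2^{4}·4!) = 105 labelled perfect matchings.
For each such perfect matching H, let X_H = 1 if all 4 edges of H are present in G. Then P[X_H = 1] = p^{4} = (1/2)^{4} = 1/16.
By linearity: E[X] = Σ_H E[X_H] = 105 · p^{4} = 105 · 1/16 = 105/16.
Numerically: E[X] ≈ 6.56.

E[X] = 105 · (1/2)^{4} = 105/16 ≈ 6.56.


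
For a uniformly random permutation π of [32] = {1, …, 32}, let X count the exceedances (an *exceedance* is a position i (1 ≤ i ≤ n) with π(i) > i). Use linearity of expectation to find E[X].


Write X = Σ_{i=1}^{32} X_i, where X_i = 1_{π(i) > i}.
For each fixed i, π(i) is uniform over {1, …, 32} (marginal of a uniform permutation), so P[π(i) > i] = (n − i)/n. Summing: Σ_{i=1}^{32} (n − i)/n = (0 + 1 + … + 31)/32 = 32(32 − 1)/(2·32) = (32 − 1)/2.
Hence E[X] = Σ_{i=1}^{32} (32 − i)/32 = 31/2 ≈ 15.500000.

E[X] = 31/2 = 15.500000.


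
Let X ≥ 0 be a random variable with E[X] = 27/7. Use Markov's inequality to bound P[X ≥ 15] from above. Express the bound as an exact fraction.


μ = E[X] = 27/7, a = 15.
Markov: P[X ≥ 15] ≤ μ/a = (27/7)/15 = 9/35.
Numerically: ≈ 0.2571.
(Since a = 15 > μ = 3.8571, the bound 9/35 is < 1 and informative.)

P[X ≥ 15] ≤ 9/35 ≈ 0.2571.


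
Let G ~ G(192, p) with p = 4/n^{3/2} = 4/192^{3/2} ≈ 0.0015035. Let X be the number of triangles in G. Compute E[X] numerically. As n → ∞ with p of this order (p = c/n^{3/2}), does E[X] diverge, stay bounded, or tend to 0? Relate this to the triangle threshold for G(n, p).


Number of potential triangles: C(192, 3) = 1161280.
Each occurs with probability p³ ≈ (0.0015035)³ ≈ 3.3987909e-09.
By linearity: E[X] = C(192, 3)·p³ ≈ 1161280 · 3.3987909e-09 ≈ 0.00395.
Since α = 3/2 > 1, p = c/n^{3/2} = o(1/n) is below the triangle threshold p ~ 1/n. Asymptotically E[X] ~ (c³/6)·n^{3(1−α)} = (4³/6)·n^{-1.5} → 0, so by Markov's inequality G has no triangles w.h.p.

E[X] ≈ 0.00395; in regime p = Θ(1/n^{3/2}) E[X] tends to 0 (below the triangle threshold p ~ 1/n).


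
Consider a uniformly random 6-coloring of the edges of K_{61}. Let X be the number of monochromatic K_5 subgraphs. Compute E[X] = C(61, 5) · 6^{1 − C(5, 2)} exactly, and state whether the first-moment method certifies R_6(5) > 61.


E[X] = C(61, 5) · 6^{1 − 10} = 5949147 · 6^{−9} = 5949147/10077696.
As a reduced fraction: E[X] = 1983049/3359232 ≈ 0.59033.
Is E[X] < 1? YES.
Since E[X] < 1, there exists a 6-coloring of K_{61} with no monochromatic K_5; hence R_6(5) > 61.

E[X] = 1983049/3359232 ≈ 0.59033; E[X] < 1, so R_6(5) > 61.


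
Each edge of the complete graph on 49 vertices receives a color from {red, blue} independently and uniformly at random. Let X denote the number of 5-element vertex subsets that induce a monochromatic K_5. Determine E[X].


Let X = Σ_S X_S over the C(49, 5) = 1906884 subsets S of size 5, where X_S = 1 if the K_5 on S is monochromatic.
For a fixed S, the K_5 on S has C(5, 2) = 10 edges. P[all 10 edges red] = (1/2)^10, and likewise for blue, so P[monochromatic] = 2·(1/2)^10 = 2^{1 − 10} = 1/512.
By linearity: E[X] = C(49, 5) · 2^{1 − 10} = 1906884 · 1/512 = 476721/128.
Numerically: E[X] ≈ 3724.38281.

E[X] = C(49,5)·2^(1−C(5,2)) = 476721/128 ≈ 3724.38281.


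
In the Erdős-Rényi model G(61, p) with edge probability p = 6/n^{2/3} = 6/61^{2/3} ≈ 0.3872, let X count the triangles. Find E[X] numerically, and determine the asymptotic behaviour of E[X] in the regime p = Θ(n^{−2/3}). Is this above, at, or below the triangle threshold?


Number of potential triangles: C(61, 3) = 35990.
Each occurs with probability p³ ≈ (0.3872)³ ≈ 5.804891e-02.
By linearity: E[X] = C(61, 3)·p³ ≈ 35990 · 5.804891e-02 ≈ 2089.1803.
Since α = 2/3 < 1, p = c/n^{2/3} ≫ 1/n is above the triangle threshold p ~ 1/n. Asymptotically E[X] ~ (c³/6)·n^{3(1−α)} = (6³/6)·n^{1} → ∞; triangles are abundant w.h.p.

E[X] ≈ 2089.1803; in regime p = Θ(1/n^{2/3}) E[X] diverges (above the triangle threshold p ~ 1/n).


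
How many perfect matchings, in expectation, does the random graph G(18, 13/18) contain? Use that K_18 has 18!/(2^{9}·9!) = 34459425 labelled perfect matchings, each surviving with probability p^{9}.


K_18 has 18!/(2^{9}·9!) = 34459425 labelled perfect matchings.
For each such perfect matching H, let X_H = 1 if all 9 edges of H are present in G. Then P[X_H = 1] = p^{9} = (13/18)^{9} = 10604499373/198359290368.
Summing the indicators: E[X] = Σ_H E[X_H] = 34459425 · p^{9} = 34459425 · 10604499373/198359290368 = 4511419145758525/2448880128.
Numerically: E[X] ≈ 1.84e+06.

E[X] = 34459425 · (13/18)^{9} = 4511419145758525/2448880128 ≈ 1.84e+06.
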